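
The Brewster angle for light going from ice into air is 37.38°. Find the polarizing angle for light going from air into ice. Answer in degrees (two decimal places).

θ_B' ≈ 52.62°

The two Brewster angles are complementary: θ_B' = 90° − θ_B = 90° − 37.38° = 52.62°.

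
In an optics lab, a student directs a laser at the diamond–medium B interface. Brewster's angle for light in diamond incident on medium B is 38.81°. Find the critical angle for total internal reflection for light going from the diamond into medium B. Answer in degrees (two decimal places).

θ_c ≈ 53.54°

n₂/n₁ = tan 38.81° = 0.8043; the critical angle satisfies sin θ_c = n₂/n₁.
θ_c = arcsin(0.8043) = 53.54°.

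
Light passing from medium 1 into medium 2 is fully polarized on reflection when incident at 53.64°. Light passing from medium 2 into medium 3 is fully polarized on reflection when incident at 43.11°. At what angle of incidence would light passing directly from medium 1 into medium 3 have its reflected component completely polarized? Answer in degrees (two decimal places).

Each Brewster angle gives a ratio: n₂/n₁ = tan 53.64° = 1.3584, n₃/n₂ = tan 43.11° = 0.9361.
Multiplying, n₃/n₁ = 1.3584 × 0.9361 = 1.2716, and θ_B(1→3) = arctan 1.2716 = 51.82°.

θ_B ≈ 51.82°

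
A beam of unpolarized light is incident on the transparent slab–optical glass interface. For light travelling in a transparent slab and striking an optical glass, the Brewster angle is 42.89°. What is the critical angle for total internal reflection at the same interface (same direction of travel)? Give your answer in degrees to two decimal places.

From Brewster, n₂/n₁ = tan θ_B = tan 42.89° = 0.9289.
Then sin θ_c = n₂/n₁ = 0.9289, so θ_c = arcsin 0.9289 = 68.27°.

θ_c ≈ 68.27°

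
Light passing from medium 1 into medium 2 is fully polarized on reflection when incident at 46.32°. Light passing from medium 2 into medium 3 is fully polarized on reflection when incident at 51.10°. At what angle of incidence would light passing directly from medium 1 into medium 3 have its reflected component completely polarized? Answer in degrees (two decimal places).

θ_B ≈ 52.38°

tan θ_B(1→2) = n₂/n₁ = tan 46.32° = 1.0472.
tan θ_B(2→3) = n₃/n₂ = tan 51.10° = 1.2393.
Multiplying, n₃/n₁ = 1.0472 × 1.2393 = 1.2978, and θ_B(1→3) = arctan 1.2978 = 52.38°.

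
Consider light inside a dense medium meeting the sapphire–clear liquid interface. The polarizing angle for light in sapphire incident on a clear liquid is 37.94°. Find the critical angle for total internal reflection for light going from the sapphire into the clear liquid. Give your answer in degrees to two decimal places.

θ_c ≈ 51.22°

n₂/n₁ = tan 37.94° = 0.7796; the critical angle satisfies sin θ_c = n₂/n₁.
θ_c = arcsin(0.7796) = 51.22°.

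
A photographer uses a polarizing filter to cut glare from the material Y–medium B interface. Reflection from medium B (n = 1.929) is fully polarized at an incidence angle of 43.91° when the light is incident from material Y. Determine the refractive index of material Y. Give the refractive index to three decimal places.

Brewster's law: tan θ_B = n₂/n₁ (light incident in material Y, refracted into medium B).
n₁ = n₂ / tan θ_B = 1.929 / tan 43.91° = 2.004.

n ≈ 2.004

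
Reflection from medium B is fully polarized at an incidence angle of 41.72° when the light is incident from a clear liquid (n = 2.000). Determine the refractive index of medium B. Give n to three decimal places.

n ≈ 1.783

Brewster's law: tan θ_B = n₂/n₁ (light incident in a clear liquid, refracted into medium B).
n₂ = n₁ tan θ_B = 2.000 × tan 41.72° = 1.783.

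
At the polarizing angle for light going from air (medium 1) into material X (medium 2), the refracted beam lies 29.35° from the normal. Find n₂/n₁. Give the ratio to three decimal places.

At Brewster incidence θ_B = 90° − θ_t = 90° − 29.35° = 60.65°.
tan θ_B = n₂/n₁, so n₂/n₁ = tan 60.65° = 1.778.

n₂/n₁ ≈ 1.778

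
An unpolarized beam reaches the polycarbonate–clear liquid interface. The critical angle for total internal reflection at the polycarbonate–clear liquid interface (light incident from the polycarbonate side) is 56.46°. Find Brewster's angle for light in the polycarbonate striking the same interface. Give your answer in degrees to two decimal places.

n₂/n₁ = sin θ_c = sin 56.46° = 0.8335.
tan θ_B equals the same ratio, so θ_B = arctan(0.8335) = 39.81°.

θ_B ≈ 39.81°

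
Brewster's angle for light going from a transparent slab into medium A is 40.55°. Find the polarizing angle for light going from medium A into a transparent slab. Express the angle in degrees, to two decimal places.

Reversing the direction swaps n₁ and n₂, so tan θ_B' = 1/tan θ_B and θ_B' = 90° − θ_B.
Hence θ_B' = 90° − 40.55° = 49.45°.

θ_B' ≈ 49.45°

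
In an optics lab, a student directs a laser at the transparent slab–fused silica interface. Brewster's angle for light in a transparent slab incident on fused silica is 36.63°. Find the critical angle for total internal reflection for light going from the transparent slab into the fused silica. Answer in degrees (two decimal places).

n₂/n₁ = tan 36.63° = 0.7435; the critical angle satisfies sin θ_c = n₂/n₁.
θ_c = arcsin(0.7435) = 48.03°.

θ_c ≈ 48.03°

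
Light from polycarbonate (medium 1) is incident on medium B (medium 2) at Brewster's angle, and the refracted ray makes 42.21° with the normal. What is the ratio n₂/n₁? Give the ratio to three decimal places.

n₂/n₁ ≈ 1.102

At Brewster incidence θ_B = 90° − θ_t = 90° − 42.21° = 47.79°.
tan θ_B = n₂/n₁, so n₂/n₁ = tan 47.79° = 1.102.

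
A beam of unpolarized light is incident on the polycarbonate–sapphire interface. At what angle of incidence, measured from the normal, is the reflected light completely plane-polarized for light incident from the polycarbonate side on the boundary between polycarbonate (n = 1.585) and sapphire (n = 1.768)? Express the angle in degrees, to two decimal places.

θ_B ≈ 48.12°

The reflected p-component vanishes when tan θ_B = n₂/n₁.
tan θ_B = n₂/n₁ = 1.768/1.585 = 1.1155.
So θ_B = arctan 1.1155 = 48.12°.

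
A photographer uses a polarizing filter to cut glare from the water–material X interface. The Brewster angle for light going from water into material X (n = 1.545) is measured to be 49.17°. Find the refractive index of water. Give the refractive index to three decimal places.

n ≈ 1.335

Full polarization of the reflected beam means tan θ_B = n₂/n₁, where n₁ is the incident medium (water).
n₁ = n₂ / tan θ_B = 1.545 / tan 49.17° = 1.335.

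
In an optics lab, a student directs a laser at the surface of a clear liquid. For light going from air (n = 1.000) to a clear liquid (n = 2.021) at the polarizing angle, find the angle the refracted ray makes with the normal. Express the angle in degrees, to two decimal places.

θ_t ≈ 26.33°

First find Brewster's angle: tan θ_B = 2.021/1.000 = 2.0210, giving θ_B = 63.67°.
Since θ_B + θ_t = 90° at Brewster incidence, θ_t = 90° − 63.67° = 26.33°.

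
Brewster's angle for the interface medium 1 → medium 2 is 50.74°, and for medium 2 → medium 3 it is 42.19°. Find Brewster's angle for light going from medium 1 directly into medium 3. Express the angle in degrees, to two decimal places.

n₂/n₁ = tan 50.74° = 1.2235 and n₃/n₂ = tan 42.19° = 0.9064.
n₃/n₁ = 1.1090. Then tan θ_B(1→3) = n₃/n₁, so θ_B(1→3) = arctan(1.1090) = 47.96°.

θ_B ≈ 47.96°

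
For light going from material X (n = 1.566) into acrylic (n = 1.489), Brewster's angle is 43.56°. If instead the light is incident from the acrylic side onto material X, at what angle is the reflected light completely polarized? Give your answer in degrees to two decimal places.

θ_B' ≈ 46.44°

tan θ_B' = n₁/n₂ = 1/tan θ_B, so θ_B' = 90° − θ_B.
θ_B' = 90° − 43.56° = 46.44°.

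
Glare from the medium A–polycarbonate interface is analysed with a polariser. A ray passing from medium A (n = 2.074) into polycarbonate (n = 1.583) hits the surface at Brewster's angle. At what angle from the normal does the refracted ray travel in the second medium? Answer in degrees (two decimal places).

θ_t ≈ 52.65°

tan θ_B = n₂/n₁ = 1.583/2.074 = 0.7633, so θ_B = 37.35°.
At Brewster's angle the reflected and refracted rays are perpendicular, so θ_t = 90° − θ_B = 90° − 37.35° = 52.65°.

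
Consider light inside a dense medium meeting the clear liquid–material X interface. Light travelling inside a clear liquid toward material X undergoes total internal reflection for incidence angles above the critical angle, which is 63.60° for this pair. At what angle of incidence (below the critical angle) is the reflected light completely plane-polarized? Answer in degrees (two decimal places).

θ_B ≈ 41.85°

n₂/n₁ = sin θ_c = sin 63.60° = 0.8957.
tan θ_B equals the same ratio, so θ_B = arctan(0.8957) = 41.85°.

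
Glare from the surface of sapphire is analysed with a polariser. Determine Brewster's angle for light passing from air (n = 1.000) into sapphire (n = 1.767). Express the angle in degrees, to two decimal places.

θ_B ≈ 60.49°

tan θ_B = n₂/n₁ = 1.767/1.000 = 1.7670.
θ_B = arctan(1.7670) = 60.49°.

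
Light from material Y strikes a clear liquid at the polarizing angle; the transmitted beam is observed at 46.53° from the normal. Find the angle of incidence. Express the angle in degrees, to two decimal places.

At Brewster's angle the reflected and refracted rays are perpendicular, so θ_B + θ_t = 90°.
θ_B = 90° − 46.53° = 43.47°.

θ_B ≈ 43.47°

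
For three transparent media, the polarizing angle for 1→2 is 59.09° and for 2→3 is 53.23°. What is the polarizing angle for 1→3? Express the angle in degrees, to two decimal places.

n₂/n₁ = tan 59.09° = 1.6702 and n₃/n₂ = tan 53.23° = 1.3382.
So n₃/n₁ = (n₂/n₁)(n₃/n₂) = 1.6702 × 1.3382 = 2.2351.
θ_B(1→3) = arctan(2.2351) = 65.90°.

θ_B ≈ 65.90°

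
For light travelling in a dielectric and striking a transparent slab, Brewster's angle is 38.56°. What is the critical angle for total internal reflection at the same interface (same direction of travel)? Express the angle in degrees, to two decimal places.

n₂/n₁ = tan 38.56° = 0.7971; the critical angle satisfies sin θ_c = n₂/n₁.
θ_c = arcsin(0.7971) = 52.86°.

θ_c ≈ 52.86°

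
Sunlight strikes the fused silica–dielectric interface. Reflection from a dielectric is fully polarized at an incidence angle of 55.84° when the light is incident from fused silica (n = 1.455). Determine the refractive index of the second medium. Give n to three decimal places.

Brewster's law: tan θ_B = n₂/n₁ (light incident in fused silica, refracted into a dielectric).
n₂ = n₁ tan θ_B = 1.455 × tan 55.84° = 2.144.

n ≈ 2.144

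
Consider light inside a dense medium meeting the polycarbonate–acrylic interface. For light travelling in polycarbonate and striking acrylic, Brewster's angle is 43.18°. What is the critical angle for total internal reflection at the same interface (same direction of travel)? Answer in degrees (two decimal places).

θ_c ≈ 69.79°

From Brewster, n₂/n₁ = tan θ_B = tan 43.18° = 0.9384.
Then sin θ_c = n₂/n₁ = 0.9384, so θ_c = arcsin 0.9384 = 69.79°.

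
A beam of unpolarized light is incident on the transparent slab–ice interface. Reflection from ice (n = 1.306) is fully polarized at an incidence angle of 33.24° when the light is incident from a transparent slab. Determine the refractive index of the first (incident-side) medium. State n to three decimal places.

At Brewster's angle, tan θ_B = n₂/n₁ with n₁ on the incident side (a transparent slab) and n₂ on the transmitted side (ice).
n₁ = n₂ / tan θ_B = 1.306 / tan 33.24° = 1.993.

n ≈ 1.993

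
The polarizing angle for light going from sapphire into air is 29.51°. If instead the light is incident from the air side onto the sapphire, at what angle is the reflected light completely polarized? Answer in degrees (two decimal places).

θ_B' ≈ 60.49°

tan θ_B' = n₁/n₂ = 1/tan θ_B, so θ_B' = 90° − θ_B.
θ_B' = 90° − 29.51° = 60.49°.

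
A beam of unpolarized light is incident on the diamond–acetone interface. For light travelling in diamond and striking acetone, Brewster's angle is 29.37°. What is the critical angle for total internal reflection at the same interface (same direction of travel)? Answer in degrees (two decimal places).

n₂/n₁ = tan 29.37° = 0.5628; the critical angle satisfies sin θ_c = n₂/n₁.
θ_c = arcsin(0.5628) = 34.25°.

θ_c ≈ 34.25°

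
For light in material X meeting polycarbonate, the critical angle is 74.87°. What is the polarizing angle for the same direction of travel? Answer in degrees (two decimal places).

θ_B ≈ 43.99°

sin θ_c = n₂/n₁, so n₂/n₁ = sin 74.87° = 0.9653.
Brewster: tan θ_B = n₂/n₁ = 0.9653.
θ_B = arctan(0.9653) = 43.99°.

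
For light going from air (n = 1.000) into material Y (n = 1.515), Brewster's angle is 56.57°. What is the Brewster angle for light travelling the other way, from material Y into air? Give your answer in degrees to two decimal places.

The two Brewster angles are complementary: θ_B' = 90° − θ_B = 90° − 56.57° = 33.43°.

θ_B' ≈ 33.43°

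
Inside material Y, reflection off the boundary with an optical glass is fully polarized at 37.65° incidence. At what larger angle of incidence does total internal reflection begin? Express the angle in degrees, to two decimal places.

n₂/n₁ = tan 37.65° = 0.7715; the critical angle satisfies sin θ_c = n₂/n₁.
θ_c = arcsin(0.7715) = 50.49°.

θ_c ≈ 50.49°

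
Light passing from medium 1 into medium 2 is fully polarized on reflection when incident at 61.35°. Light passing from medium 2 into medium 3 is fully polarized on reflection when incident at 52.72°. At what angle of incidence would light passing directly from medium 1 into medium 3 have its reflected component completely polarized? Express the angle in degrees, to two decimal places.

n₂/n₁ = tan 61.35° = 1.8303 and n₃/n₂ = tan 52.72° = 1.3136.
So n₃/n₁ = (n₂/n₁)(n₃/n₂) = 1.8303 × 1.3136 = 2.4044.
θ_B(1→3) = arctan(2.4044) = 67.42°.

θ_B ≈ 67.42°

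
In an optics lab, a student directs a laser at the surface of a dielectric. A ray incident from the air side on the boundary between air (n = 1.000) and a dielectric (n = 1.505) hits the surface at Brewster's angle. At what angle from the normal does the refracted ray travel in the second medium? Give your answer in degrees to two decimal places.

First find Brewster's angle: tan θ_B = 1.505/1.000 = 1.5050, giving θ_B = 56.40°.
At Brewster's angle the reflected and refracted rays are perpendicular, so θ_t = 90° − θ_B = 90° − 56.40° = 33.60°.

θ_t ≈ 33.60°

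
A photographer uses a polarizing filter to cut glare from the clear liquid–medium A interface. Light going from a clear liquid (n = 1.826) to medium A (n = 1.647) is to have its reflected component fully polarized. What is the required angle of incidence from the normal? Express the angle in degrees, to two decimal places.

θ_B ≈ 42.05°

Brewster's condition: tan θ_B = n₂/n₁ = 1.647/1.826 = 0.9020.
So θ_B = arctan 0.9020 = 42.05°.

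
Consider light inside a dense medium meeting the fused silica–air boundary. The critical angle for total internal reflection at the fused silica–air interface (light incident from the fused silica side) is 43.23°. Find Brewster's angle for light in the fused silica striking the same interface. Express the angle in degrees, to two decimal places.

sin θ_c = n₂/n₁, so n₂/n₁ = sin 43.23° = 0.6849.
Brewster: tan θ_B = n₂/n₁ = 0.6849.
θ_B = arctan(0.6849) = 34.41°.

θ_B ≈ 34.41°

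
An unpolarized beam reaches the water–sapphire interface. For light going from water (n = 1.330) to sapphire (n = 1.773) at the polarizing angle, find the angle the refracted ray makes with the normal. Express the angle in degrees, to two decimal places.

θ_t ≈ 36.88°

First find Brewster's angle: tan θ_B = 1.773/1.330 = 1.3331, giving θ_B = 53.12°.
The refracted ray is perpendicular to the reflected ray, so θ_t = 90° − θ_B = 36.88°.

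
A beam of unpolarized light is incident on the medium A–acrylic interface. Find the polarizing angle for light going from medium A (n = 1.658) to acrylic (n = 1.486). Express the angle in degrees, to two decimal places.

At Brewster's angle the reflected and refracted rays are perpendicular, which with Snell's law gives tan θ_B = n₂/n₁.
Here n₂/n₁ = 1.486/1.658 = 0.8963, and Brewster's law gives tan θ_B = n₂/n₁.
θ_B = arctan(0.8963) = 41.87°.

θ_B ≈ 41.87°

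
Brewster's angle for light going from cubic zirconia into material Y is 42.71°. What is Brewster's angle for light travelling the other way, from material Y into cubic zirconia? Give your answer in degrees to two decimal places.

The two Brewster angles are complementary: θ_B' = 90° − θ_B = 90° − 42.71° = 47.29°.

θ_B' ≈ 47.29°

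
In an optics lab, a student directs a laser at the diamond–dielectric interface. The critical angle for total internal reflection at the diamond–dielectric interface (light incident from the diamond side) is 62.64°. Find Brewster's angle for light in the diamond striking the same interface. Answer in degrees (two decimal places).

n₂/n₁ = sin θ_c = sin 62.64° = 0.8881.
tan θ_B equals the same ratio, so θ_B = arctan(0.8881) = 41.61°.

θ_B ≈ 41.61°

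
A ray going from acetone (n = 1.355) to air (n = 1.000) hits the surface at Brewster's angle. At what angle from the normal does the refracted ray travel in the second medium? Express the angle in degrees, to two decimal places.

θ_B = arctan(n₂/n₁) = arctan(1.000/1.355) = 36.43°.
The refracted ray is perpendicular to the reflected ray, so θ_t = 90° − θ_B = 53.57°.

θ_t ≈ 53.57°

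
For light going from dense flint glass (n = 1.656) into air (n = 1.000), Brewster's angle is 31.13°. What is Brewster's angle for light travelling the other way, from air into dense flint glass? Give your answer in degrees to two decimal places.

θ_B' ≈ 58.87°

The two Brewster angles are complementary: θ_B' = 90° − θ_B = 90° − 31.13° = 58.87°.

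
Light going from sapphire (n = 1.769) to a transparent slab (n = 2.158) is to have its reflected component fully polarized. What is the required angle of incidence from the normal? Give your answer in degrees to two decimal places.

Brewster's condition: tan θ_B = n₂/n₁ = 2.158/1.769 = 1.2199. Taking the arctangent, θ_B = 50.66°.

θ_B ≈ 50.66°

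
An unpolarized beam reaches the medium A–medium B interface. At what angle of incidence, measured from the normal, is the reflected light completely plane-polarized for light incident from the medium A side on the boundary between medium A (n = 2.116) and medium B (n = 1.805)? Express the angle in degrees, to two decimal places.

Here n₂/n₁ = 1.805/2.116 = 0.8530, and Brewster's law gives tan θ_B = n₂/n₁. Taking the arctangent, θ_B = 40.46°.

θ_B ≈ 40.46°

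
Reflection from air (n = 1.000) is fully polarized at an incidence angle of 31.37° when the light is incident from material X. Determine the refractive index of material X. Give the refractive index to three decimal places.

n ≈ 1.640

Brewster's law: tan θ_B = n₂/n₁ (light incident in material X, refracted into air).
n₁ = n₂ / tan θ_B = 1.000 / tan 31.37° = 1.640.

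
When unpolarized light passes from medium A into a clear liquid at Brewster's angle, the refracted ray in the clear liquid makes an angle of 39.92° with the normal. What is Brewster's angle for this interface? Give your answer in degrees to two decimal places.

θ_B ≈ 50.08°

Since the reflected and refracted rays are at right angles at the polarizing angle, θ_B + θ_t = 90°.
So θ_B = 90° − θ_t = 90° − 39.92° = 50.08°.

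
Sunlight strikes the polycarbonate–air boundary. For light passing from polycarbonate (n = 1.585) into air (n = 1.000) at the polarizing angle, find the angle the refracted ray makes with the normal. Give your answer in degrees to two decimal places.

θ_t ≈ 57.75°

First find Brewster's angle: tan θ_B = 1.000/1.585 = 0.6309, giving θ_B = 32.25°.
Since θ_B + θ_t = 90° at Brewster incidence, θ_t = 90° − 32.25° = 57.75°.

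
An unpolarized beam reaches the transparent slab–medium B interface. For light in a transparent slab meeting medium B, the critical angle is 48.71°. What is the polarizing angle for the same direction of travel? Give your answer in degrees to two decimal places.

θ_B ≈ 36.92°

At the critical angle sin θ_c = n₂/n₁, giving n₂/n₁ = sin 48.71° = 0.7514.
Then tan θ_B = n₂/n₁ = 0.7514, so θ_B = arctan 0.7514 = 36.92°.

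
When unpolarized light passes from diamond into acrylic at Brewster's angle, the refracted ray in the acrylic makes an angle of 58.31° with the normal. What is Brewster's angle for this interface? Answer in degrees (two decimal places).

θ_B ≈ 31.69°

Brewster's condition makes the reflected and refracted beams perpendicular: θ_B + θ_t = 90°.
So θ_B = 90° − θ_t = 90° − 58.31° = 31.69°.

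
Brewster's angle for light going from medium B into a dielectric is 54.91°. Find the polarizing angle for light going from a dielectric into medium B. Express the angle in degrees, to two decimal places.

θ_B' ≈ 35.09°

The two Brewster angles are complementary: θ_B' = 90° − θ_B = 90° − 54.91° = 35.09°.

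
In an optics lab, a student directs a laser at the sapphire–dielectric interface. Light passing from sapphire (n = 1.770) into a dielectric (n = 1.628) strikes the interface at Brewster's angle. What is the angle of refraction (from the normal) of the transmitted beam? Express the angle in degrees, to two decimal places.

θ_t ≈ 47.39°

θ_B = arctan(n₂/n₁) = arctan(1.628/1.770) = 42.61°.
At Brewster's angle the reflected and refracted rays are perpendicular, so θ_t = 90° − θ_B = 90° − 42.61° = 47.39°.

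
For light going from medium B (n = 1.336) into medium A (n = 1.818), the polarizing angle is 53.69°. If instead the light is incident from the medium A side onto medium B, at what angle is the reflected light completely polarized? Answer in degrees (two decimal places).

θ_B' ≈ 36.31°

tan θ_B' = n₁/n₂ = 1/tan θ_B, so θ_B' = 90° − θ_B.
θ_B' = 90° − 53.69° = 36.31°.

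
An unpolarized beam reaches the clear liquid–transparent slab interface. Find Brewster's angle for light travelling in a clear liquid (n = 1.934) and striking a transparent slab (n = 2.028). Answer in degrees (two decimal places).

θ_B ≈ 46.36°

At Brewster's angle the reflected and refracted rays are perpendicular, which with Snell's law gives tan θ_B = n₂/n₁.
tan θ_B = n₂/n₁ = 2.028/1.934 = 1.0486. Taking the arctangent, θ_B = 46.36°.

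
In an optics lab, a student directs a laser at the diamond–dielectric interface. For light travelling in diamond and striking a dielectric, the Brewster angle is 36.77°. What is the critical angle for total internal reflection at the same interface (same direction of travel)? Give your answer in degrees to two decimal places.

θ_c ≈ 48.36°

tan θ_B = n₂/n₁ = tan 36.77° = 0.7473.
Total internal reflection: sin θ_c = n₂/n₁ = 0.7473.
θ_c = arcsin(0.7473) = 48.36°.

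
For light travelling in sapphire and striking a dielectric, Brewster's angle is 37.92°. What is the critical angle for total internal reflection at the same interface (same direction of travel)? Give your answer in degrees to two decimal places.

n₂/n₁ = tan 37.92° = 0.7790; the critical angle satisfies sin θ_c = n₂/n₁.
θ_c = arcsin(0.7790) = 51.17°.

θ_c ≈ 51.17°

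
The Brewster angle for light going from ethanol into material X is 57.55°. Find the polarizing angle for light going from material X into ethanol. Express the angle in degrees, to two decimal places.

tan θ_B' = n₁/n₂ = 1/tan θ_B, so θ_B' = 90° − θ_B.
θ_B' = 90° − 57.55° = 32.45°.

θ_B' ≈ 32.45°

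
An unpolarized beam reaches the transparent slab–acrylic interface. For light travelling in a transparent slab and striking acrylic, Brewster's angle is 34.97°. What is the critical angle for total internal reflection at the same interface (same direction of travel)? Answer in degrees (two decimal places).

tan θ_B = n₂/n₁ = tan 34.97° = 0.6994.
Total internal reflection: sin θ_c = n₂/n₁ = 0.6994.
θ_c = arcsin(0.6994) = 44.38°.

θ_c ≈ 44.38°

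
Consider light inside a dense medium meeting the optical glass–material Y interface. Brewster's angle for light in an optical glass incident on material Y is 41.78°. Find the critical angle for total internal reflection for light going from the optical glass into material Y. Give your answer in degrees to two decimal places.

From Brewster, n₂/n₁ = tan θ_B = tan 41.78° = 0.8935.
Then sin θ_c = n₂/n₁ = 0.8935, so θ_c = arcsin 0.8935 = 63.31°.

θ_c ≈ 63.31°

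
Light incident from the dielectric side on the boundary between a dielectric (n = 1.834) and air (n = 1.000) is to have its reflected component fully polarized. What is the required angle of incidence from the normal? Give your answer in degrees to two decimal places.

θ_B ≈ 28.60°

Here n₂/n₁ = 1.000/1.834 = 0.5453, and Brewster's law gives tan θ_B = n₂/n₁.
So θ_B = arctan 0.5453 = 28.60°.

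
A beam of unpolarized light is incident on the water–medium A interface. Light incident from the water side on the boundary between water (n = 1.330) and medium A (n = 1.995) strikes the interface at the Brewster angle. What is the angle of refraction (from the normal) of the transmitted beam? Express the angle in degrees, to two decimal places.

θ_t ≈ 33.69°

θ_B = arctan(n₂/n₁) = arctan(1.995/1.330) = 56.31°.
At Brewster's angle the reflected and refracted rays are perpendicular, so θ_t = 90° − θ_B = 90° − 56.31° = 33.69°.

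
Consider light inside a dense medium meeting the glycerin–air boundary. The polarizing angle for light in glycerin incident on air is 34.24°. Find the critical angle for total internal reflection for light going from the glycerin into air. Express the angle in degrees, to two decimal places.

tan θ_B = n₂/n₁ = tan 34.24° = 0.6806.
Total internal reflection: sin θ_c = n₂/n₁ = 0.6806.
θ_c = arcsin(0.6806) = 42.89°.

θ_c ≈ 42.89°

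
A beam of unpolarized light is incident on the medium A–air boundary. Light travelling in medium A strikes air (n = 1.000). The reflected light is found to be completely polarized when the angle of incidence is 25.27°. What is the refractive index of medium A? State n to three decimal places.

Brewster's law: tan θ_B = n₂/n₁ (light incident in medium A, refracted into air).
n₁ = n₂ / tan θ_B = 1.000 / tan 25.27° = 2.118.

n ≈ 2.118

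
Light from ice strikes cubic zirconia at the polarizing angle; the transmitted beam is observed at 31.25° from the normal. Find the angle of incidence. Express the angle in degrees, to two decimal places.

θ_B ≈ 58.75°

Since the reflected and refracted rays are at right angles at the polarizing angle, θ_B + θ_t = 90°.
So θ_B = 90° − θ_t = 90° − 31.25° = 58.75°.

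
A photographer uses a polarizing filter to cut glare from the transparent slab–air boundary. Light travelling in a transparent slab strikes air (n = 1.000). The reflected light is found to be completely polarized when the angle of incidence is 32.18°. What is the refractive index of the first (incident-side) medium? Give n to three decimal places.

Full polarization of the reflected beam means tan θ_B = n₂/n₁, where n₁ is the incident medium (a transparent slab).
n₁ = n₂ / tan θ_B = 1.000 / tan 32.18° = 1.589.

n ≈ 1.589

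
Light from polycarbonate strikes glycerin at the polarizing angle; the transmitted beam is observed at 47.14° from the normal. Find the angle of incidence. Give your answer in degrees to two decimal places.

At Brewster's angle the reflected and refracted rays are perpendicular, so θ_B + θ_t = 90°.
θ_B = 90° − 47.14° = 42.86°.

θ_B ≈ 42.86°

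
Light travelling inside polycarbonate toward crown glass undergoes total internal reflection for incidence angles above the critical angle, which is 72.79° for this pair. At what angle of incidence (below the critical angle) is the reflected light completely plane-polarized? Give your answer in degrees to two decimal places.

θ_B ≈ 43.69°

sin θ_c = n₂/n₁, so n₂/n₁ = sin 72.79° = 0.9552.
Brewster: tan θ_B = n₂/n₁ = 0.9552.
θ_B = arctan(0.9552) = 43.69°.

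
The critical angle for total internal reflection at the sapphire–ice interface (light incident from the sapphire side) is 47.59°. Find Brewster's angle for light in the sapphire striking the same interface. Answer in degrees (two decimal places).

θ_B ≈ 36.44°

At the critical angle sin θ_c = n₂/n₁, giving n₂/n₁ = sin 47.59° = 0.7383.
Then tan θ_B = n₂/n₁ = 0.7383, so θ_B = arctan 0.7383 = 36.44°.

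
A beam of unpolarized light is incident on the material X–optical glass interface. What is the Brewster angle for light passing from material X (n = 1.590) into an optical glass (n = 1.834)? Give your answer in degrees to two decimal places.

θ_B ≈ 49.08°

The reflected p-component vanishes when tan θ_B = n₂/n₁.
tan θ_B = n₂/n₁ = 1.834/1.590 = 1.1535.
So θ_B = arctan 1.1535 = 49.08°.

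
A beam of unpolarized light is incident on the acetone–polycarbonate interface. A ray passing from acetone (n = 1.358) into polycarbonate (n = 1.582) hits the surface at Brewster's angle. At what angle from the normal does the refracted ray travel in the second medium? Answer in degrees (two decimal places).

θ_t ≈ 40.64°

θ_B = arctan(n₂/n₁) = arctan(1.582/1.358) = 49.36°.
At Brewster's angle the reflected and refracted rays are perpendicular, so θ_t = 90° − θ_B = 90° − 49.36° = 40.64°.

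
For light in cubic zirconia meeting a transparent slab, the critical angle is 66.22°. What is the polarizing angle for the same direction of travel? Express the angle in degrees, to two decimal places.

At the critical angle sin θ_c = n₂/n₁, giving n₂/n₁ = sin 66.22° = 0.9151.
Then tan θ_B = n₂/n₁ = 0.9151, so θ_B = arctan 0.9151 = 42.46°.

θ_B ≈ 42.46°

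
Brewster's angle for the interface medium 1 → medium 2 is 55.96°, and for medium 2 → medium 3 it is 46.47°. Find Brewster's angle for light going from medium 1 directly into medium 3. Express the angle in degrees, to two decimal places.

θ_B ≈ 57.31°

n₂/n₁ = tan 55.96° = 1.4803 and n₃/n₂ = tan 46.47° = 1.0527.
n₃/n₁ = 1.5583. Then tan θ_B(1→3) = n₃/n₁, so θ_B(1→3) = arctan(1.5583) = 57.31°.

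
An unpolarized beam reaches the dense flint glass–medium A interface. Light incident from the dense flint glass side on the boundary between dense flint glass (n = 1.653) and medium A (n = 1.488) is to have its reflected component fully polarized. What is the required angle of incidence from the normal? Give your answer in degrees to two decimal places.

Here n₂/n₁ = 1.488/1.653 = 0.9002, and Brewster's law gives tan θ_B = n₂/n₁. Taking the arctangent, θ_B = 41.99°.

θ_B ≈ 41.99°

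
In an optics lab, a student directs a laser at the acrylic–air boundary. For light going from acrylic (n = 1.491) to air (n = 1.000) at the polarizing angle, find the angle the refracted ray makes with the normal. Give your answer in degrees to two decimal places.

θ_t ≈ 56.15°

First find Brewster's angle: tan θ_B = 1.000/1.491 = 0.6707, giving θ_B = 33.85°.
The refracted ray is perpendicular to the reflected ray, so θ_t = 90° − θ_B = 56.15°.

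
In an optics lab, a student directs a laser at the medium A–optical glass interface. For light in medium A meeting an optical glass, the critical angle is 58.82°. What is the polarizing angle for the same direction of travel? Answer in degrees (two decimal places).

θ_B ≈ 40.55°

sin θ_c = n₂/n₁, so n₂/n₁ = sin 58.82° = 0.8555.
Brewster: tan θ_B = n₂/n₁ = 0.8555.
θ_B = arctan(0.8555) = 40.55°.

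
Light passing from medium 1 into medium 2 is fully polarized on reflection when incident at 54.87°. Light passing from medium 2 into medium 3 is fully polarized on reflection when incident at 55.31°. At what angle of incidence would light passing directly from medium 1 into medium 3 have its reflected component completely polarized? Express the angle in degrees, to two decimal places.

tan θ_B(1→2) = n₂/n₁ = tan 54.87° = 1.4213.
tan θ_B(2→3) = n₃/n₂ = tan 55.31° = 1.4447.
So n₃/n₁ = (n₂/n₁)(n₃/n₂) = 1.4213 × 1.4447 = 2.0533.
θ_B(1→3) = arctan(2.0533) = 64.03°.

θ_B ≈ 64.03°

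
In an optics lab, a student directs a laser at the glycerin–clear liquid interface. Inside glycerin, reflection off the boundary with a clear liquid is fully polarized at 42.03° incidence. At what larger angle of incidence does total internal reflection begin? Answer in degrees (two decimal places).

θ_c ≈ 64.34°

From Brewster, n₂/n₁ = tan θ_B = tan 42.03° = 0.9014.
Then sin θ_c = n₂/n₁ = 0.9014, so θ_c = arcsin 0.9014 = 64.34°.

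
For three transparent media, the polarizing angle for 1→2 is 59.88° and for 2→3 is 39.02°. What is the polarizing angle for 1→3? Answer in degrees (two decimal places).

tan θ_B(1→2) = n₂/n₁ = tan 59.88° = 1.7237.
tan θ_B(2→3) = n₃/n₂ = tan 39.02° = 0.8104.
n₃/n₁ = 1.3968. Then tan θ_B(1→3) = n₃/n₁, so θ_B(1→3) = arctan(1.3968) = 54.40°.

θ_B ≈ 54.40°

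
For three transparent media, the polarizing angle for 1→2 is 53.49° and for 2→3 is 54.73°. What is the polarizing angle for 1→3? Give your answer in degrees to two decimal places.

θ_B ≈ 62.37°

tan θ_B(1→2) = n₂/n₁ = tan 53.49° = 1.3509.
tan θ_B(2→3) = n₃/n₂ = tan 54.73° = 1.4139.
n₃/n₁ = 1.9101. Then tan θ_B(1→3) = n₃/n₁, so θ_B(1→3) = arctan(1.9101) = 62.37°.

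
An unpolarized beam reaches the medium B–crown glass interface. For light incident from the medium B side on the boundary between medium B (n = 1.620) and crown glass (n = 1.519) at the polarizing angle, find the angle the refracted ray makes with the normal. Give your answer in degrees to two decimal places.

tan θ_B = n₂/n₁ = 1.519/1.620 = 0.9377, so θ_B = 43.16°.
Since θ_B + θ_t = 90° at Brewster incidence, θ_t = 90° − 43.16° = 46.84°.

θ_t ≈ 46.84°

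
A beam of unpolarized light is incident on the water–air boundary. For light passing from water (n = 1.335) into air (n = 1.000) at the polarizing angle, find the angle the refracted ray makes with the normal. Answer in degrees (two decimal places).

θ_t ≈ 53.16°

θ_B = arctan(n₂/n₁) = arctan(1.000/1.335) = 36.84°.
The refracted ray is perpendicular to the reflected ray, so θ_t = 90° − θ_B = 53.16°.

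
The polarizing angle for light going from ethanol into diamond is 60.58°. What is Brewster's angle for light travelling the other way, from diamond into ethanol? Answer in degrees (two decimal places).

Reversing the direction swaps n₁ and n₂, so tan θ_B' = 1/tan θ_B and θ_B' = 90° − θ_B.
Hence θ_B' = 90° − 60.58° = 29.42°.

θ_B' ≈ 29.42°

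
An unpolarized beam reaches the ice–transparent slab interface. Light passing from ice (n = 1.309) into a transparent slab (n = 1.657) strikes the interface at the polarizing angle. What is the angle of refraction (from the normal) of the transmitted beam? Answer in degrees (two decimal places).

θ_B = arctan(n₂/n₁) = arctan(1.657/1.309) = 51.69°.
Since θ_B + θ_t = 90° at Brewster incidence, θ_t = 90° − 51.69° = 38.31°.

θ_t ≈ 38.31°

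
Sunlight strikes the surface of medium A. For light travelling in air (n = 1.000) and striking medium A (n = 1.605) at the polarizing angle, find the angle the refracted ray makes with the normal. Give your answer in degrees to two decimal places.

First find Brewster's angle: tan θ_B = 1.605/1.000 = 1.6050, giving θ_B = 58.07°.
The refracted ray is perpendicular to the reflected ray, so θ_t = 90° − θ_B = 31.93°.

θ_t ≈ 31.93°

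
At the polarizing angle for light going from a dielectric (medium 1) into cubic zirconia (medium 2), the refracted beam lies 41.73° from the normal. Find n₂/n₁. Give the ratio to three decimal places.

At Brewster incidence θ_B = 90° − θ_t = 90° − 41.73° = 48.27°.
tan θ_B = n₂/n₁, so n₂/n₁ = tan 48.27° = 1.121.

n₂/n₁ ≈ 1.121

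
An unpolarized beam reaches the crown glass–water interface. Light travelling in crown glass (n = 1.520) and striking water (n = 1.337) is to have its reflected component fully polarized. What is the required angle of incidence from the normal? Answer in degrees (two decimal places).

θ_B ≈ 41.34°

Brewster's condition: tan θ_B = n₂/n₁ = 1.337/1.520 = 0.8796. Taking the arctangent, θ_B = 41.34°.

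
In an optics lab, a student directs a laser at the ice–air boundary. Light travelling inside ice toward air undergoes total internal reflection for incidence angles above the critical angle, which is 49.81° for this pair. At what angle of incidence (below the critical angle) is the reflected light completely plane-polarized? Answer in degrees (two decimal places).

At the critical angle sin θ_c = n₂/n₁, giving n₂/n₁ = sin 49.81° = 0.7639.
Then tan θ_B = n₂/n₁ = 0.7639, so θ_B = arctan 0.7639 = 37.38°.

θ_B ≈ 37.38°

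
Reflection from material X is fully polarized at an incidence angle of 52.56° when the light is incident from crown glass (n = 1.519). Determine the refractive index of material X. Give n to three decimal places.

n ≈ 1.984

At Brewster's angle, tan θ_B = n₂/n₁ with n₁ on the incident side (crown glass) and n₂ on the transmitted side (material X).
n₂ = n₁ tan θ_B = 1.519 × tan 52.56° = 1.984.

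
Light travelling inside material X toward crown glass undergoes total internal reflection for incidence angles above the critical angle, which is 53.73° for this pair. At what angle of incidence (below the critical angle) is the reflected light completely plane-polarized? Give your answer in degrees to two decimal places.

θ_B ≈ 38.88°

sin θ_c = n₂/n₁, so n₂/n₁ = sin 53.73° = 0.8062.
Brewster: tan θ_B = n₂/n₁ = 0.8062.
θ_B = arctan(0.8062) = 38.88°.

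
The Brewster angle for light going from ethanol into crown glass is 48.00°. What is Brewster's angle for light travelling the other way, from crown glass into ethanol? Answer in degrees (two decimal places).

The two Brewster angles are complementary: θ_B' = 90° − θ_B = 90° − 48.00° = 42.00°.

θ_B' ≈ 42.00°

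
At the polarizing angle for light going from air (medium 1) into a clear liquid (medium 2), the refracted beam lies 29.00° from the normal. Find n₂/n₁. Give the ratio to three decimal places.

n₂/n₁ ≈ 1.804

θ_B + θ_t = 90°, so θ_B = 90° − 29.00° = 61.00°.
Then n₂/n₁ = tan θ_B = tan 61.00° = 1.804.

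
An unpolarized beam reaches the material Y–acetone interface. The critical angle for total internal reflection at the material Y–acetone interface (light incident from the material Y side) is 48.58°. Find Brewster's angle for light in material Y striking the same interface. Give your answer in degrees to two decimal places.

θ_B ≈ 36.87°

n₂/n₁ = sin θ_c = sin 48.58° = 0.7499.
tan θ_B equals the same ratio, so θ_B = arctan(0.7499) = 36.87°.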